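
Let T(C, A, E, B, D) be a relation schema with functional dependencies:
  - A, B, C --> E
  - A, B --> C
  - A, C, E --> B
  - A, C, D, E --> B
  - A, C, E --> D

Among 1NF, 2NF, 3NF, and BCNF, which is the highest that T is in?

BCNF

Candidate keys: {A, B}, {A, C, E}. Prime attributes: {A, B, C, E}.
The left-hand side of every FD is a superkey, so BCNF is satisfied.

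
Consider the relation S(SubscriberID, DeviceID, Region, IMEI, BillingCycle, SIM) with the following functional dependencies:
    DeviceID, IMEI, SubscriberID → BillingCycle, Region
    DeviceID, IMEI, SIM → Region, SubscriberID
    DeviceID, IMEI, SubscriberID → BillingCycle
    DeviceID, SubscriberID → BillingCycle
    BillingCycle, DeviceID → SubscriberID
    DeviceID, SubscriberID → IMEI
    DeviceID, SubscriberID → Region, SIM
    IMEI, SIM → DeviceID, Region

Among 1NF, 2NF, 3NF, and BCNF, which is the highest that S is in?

Candidate keys: {BillingCycle, DeviceID}, {DeviceID, SubscriberID}, {IMEI, SIM}. Prime attributes: {BillingCycle, DeviceID, IMEI, SIM, SubscriberID}.
Each dependency's left side is a superkey — BCNF holds.

BCNF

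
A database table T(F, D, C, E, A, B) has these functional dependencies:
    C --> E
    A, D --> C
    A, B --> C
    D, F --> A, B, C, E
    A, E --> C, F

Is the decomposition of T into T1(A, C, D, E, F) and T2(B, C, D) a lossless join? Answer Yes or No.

No

T1 ∩ T2 = {C, D}; its closure under F is {C, D, E}.
The closure covers neither T1 nor T2 entirely; the join is not lossless.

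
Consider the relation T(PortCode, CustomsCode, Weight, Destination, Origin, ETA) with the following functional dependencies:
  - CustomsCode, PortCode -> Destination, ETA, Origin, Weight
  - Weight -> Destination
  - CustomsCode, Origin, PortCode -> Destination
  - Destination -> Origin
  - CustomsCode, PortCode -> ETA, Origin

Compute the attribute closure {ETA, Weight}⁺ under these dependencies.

Start with {ETA, Weight}.
Weight -> Destination applies; add {Destination} → now {Destination, ETA, Weight}.
Destination -> Origin applies; add {Origin} → now {Destination, ETA, Origin, Weight}.
No further FD applies.

{Destination, ETA, Origin, Weight}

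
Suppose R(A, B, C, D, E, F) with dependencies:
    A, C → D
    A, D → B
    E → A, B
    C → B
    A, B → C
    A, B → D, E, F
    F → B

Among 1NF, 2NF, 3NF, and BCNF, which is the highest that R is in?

Candidate keys: {A, B}, {A, C}, {A, D}, {A, F}, {E}. Prime attributes: {A, B, C, D, E, F}.
C → B: {C}⁺ = {B, C}, which is not all of the attributes, so the left side is not a superkey — BCNF is violated.
Since {B} ⊆ prime attributes and every other non-superkey FD also has a prime right side, the schema is in 3NF.

3NF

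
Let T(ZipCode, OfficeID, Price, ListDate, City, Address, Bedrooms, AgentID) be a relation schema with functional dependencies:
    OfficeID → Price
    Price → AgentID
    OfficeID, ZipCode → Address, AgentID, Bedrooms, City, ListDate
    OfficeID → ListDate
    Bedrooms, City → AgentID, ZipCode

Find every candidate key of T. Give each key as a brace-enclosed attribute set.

{OfficeID} never appears on the right of any FD, so every key must include it.
{OfficeID, ZipCode}⁺ = {Address, AgentID, Bedrooms, City, ListDate, OfficeID, Price, ZipCode} — all of the relation — so {OfficeID, ZipCode} is a candidate key.
{Bedrooms, City, OfficeID}⁺ = {Address, AgentID, Bedrooms, City, ListDate, OfficeID, Price, ZipCode} — all of the relation — so {Bedrooms, City, OfficeID} is a candidate key.
No proper subset of any of these is a key, and no other minimal superkey exists.

{Bedrooms, City, OfficeID}, {OfficeID, ZipCode}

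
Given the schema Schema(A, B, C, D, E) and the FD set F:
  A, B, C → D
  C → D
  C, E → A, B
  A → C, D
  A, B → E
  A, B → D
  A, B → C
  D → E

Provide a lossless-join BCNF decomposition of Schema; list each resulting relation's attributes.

{A, B, C, D}; {D, E}

Candidate keys of the original relation: {A}, {C}.
Within {A, B, C, D, E}: {D}⁺ ∩ {A, B, C, D, E} = {D, E}, not the whole set, so D → E violates BCNF; decompose into {D, E} and {A, B, C, D}.
{D, E}: every determinant is a superkey — BCNF.
{A, B, C, D}: every determinant is a superkey — BCNF.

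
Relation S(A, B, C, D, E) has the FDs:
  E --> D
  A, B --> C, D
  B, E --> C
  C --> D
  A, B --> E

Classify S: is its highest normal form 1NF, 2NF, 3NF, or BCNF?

Candidate key: {A, B}. Prime attributes: {A, B}.
For E --> D we have {E}⁺ = {D, E}; {E} is not a superkey, so BCNF fails.
Because {D} is non-prime and the left side of E --> D is not a superkey, the relation is not in 3NF.
No non-prime attribute depends on a proper subset of any candidate key, so 2NF holds.

2NF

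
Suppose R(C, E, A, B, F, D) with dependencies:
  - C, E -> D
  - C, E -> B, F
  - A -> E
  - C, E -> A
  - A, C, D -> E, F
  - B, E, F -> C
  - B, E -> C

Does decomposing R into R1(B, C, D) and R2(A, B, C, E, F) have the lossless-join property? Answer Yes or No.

No

Common attributes: {B, C}; their closure is {B, C}.
Neither R1 nor R2 is contained in that closure, so the decomposition is lossy.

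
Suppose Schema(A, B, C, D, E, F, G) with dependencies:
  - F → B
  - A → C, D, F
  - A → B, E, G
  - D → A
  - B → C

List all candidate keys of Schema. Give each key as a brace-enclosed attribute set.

{A}⁺ = {A, B, C, D, E, F, G} — all of the relation — so {A} is a candidate key.
{D}⁺ = {A, B, C, D, E, F, G} — all of the relation — so {D} is a candidate key.
These are minimal and exhaustive — every other superkey contains one of them.

{A}, {D}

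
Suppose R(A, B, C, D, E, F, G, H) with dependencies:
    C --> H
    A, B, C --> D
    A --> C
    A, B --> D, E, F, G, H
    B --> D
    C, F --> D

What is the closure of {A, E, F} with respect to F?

{A, C, D, E, F, H}

Start with {A, E, F}.
A --> C applies; add {C} → now {A, C, E, F}.
C, F --> D applies; add {D} → now {A, C, D, E, F}.
C --> H applies; add {H} → now {A, C, D, E, F, H}.
No further FD applies.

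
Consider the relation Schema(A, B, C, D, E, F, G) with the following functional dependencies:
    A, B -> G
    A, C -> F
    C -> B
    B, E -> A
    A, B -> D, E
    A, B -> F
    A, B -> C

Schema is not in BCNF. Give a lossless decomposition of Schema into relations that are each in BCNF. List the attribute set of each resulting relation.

{A, C, D, E, F, G}; {B, C}

Candidate keys of the original relation: {A, B}, {A, C}, {B, E}, {C, E}.
Within {A, B, C, D, E, F, G}: {C}⁺ ∩ {A, B, C, D, E, F, G} = {B, C}, not the whole set, so C -> B violates BCNF; decompose into {B, C} and {A, C, D, E, F, G}.
{B, C}: every determinant is a superkey — BCNF.
{A, C, D, E, F, G}: every determinant is a superkey — BCNF.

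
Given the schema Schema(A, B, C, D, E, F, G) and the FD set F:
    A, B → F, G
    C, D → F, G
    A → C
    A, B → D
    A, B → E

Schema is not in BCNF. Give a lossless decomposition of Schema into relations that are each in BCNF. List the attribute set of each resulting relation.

{A, B, D, E}; {A, C}; {C, D, F, G}

Candidate key of the original relation: {A, B}.
{A, B, C, D, E, F, G}: {C, D} determines {C, D, F, G} here but is not a superkey — split on C, D → F, G, giving {C, D, F, G} and {A, B, C, D, E}.
{C, D, F, G} is in BCNF.
{A, B, C, D, E}: {A} determines {A, C} here but is not a superkey — split on A → C, giving {A, C} and {A, B, D, E}.
{A, C} is in BCNF.
{A, B, D, E} is in BCNF.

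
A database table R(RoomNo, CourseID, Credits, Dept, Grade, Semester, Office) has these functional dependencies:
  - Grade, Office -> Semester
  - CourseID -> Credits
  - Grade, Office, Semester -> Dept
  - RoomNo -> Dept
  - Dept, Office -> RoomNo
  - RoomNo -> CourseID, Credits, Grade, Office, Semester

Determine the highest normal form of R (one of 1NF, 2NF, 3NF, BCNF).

2NF

Candidate keys: {Dept, Office}, {Grade, Office}, {RoomNo}. Prime attributes: {Dept, Grade, Office, RoomNo}.
For CourseID -> Credits we have {CourseID}⁺ = {CourseID, Credits}; {CourseID} is not a superkey, so BCNF fails.
CourseID -> Credits has non-prime {Credits} on the right and a non-superkey on the left, so 3NF fails.
Checking every proper subset of each key, none determines a non-prime attribute — 2NF is satisfied.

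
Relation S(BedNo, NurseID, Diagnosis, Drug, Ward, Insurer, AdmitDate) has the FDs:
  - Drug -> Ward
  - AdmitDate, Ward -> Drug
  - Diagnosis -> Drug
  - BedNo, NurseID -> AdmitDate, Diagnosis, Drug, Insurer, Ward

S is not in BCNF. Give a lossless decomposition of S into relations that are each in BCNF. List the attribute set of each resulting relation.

{AdmitDate, BedNo, Diagnosis, Insurer, NurseID}; {Diagnosis, Drug}; {Drug, Ward}

Candidate key of the original relation: {BedNo, NurseID}.
Within {AdmitDate, BedNo, Diagnosis, Drug, Insurer, NurseID, Ward}: {Drug}⁺ ∩ {AdmitDate, BedNo, Diagnosis, Drug, Insurer, NurseID, Ward} = {Drug, Ward}, not the whole set, so Drug -> Ward violates BCNF; decompose into {Drug, Ward} and {AdmitDate, BedNo, Diagnosis, Drug, Insurer, NurseID}.
{Drug, Ward} is in BCNF.
Within {AdmitDate, BedNo, Diagnosis, Drug, Insurer, NurseID}: {Diagnosis}⁺ ∩ {AdmitDate, BedNo, Diagnosis, Drug, Insurer, NurseID} = {Diagnosis, Drug}, not the whole set, so Diagnosis -> Drug violates BCNF; decompose into {Diagnosis, Drug} and {AdmitDate, BedNo, Diagnosis, Insurer, NurseID}.
{Diagnosis, Drug} is in BCNF.
{AdmitDate, BedNo, Diagnosis, Insurer, NurseID} is in BCNF.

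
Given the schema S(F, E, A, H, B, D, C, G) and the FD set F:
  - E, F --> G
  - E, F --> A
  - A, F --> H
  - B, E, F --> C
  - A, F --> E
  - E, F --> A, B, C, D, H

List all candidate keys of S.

Attributes never on any right-hand side: {F} — every candidate key must contain it.
{A, F}⁺ = {A, B, C, D, E, F, G, H}, which is every attribute, so {A, F} is a candidate key.
{E, F}⁺ = {A, B, C, D, E, F, G, H}, which is every attribute, so {E, F} is a candidate key.
Any other superkey properly contains one of these, so there are no further candidate keys.

{A, F}, {E, F}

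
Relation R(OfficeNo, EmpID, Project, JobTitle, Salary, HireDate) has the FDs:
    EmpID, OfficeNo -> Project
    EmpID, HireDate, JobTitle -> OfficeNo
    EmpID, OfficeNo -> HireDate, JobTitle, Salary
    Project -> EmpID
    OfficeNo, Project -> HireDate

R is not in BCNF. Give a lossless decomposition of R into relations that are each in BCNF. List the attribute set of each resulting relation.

{EmpID, Project}; {HireDate, JobTitle, OfficeNo, Project, Salary}

Candidate keys of the original relation: {EmpID, HireDate, JobTitle}, {EmpID, OfficeNo}, {HireDate, JobTitle, Project}, {OfficeNo, Project}.
In {EmpID, HireDate, JobTitle, OfficeNo, Project, Salary}, {Project} is not a superkey ({Project}⁺ restricted to this set is {EmpID, Project}), so split on Project -> EmpID into {EmpID, Project} and {HireDate, JobTitle, OfficeNo, Project, Salary}.
{EmpID, Project} has no BCNF violation.
{HireDate, JobTitle, OfficeNo, Project, Salary} has no BCNF violation.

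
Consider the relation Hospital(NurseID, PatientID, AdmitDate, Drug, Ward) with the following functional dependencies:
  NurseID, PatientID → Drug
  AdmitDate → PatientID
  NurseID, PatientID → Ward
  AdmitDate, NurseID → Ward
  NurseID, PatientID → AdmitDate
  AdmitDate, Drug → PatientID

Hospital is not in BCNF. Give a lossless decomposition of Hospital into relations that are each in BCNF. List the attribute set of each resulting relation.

Candidate keys of the original relation: {AdmitDate, NurseID}, {NurseID, PatientID}.
{AdmitDate, Drug, NurseID, PatientID, Ward}: {AdmitDate} determines {AdmitDate, PatientID} here but is not a superkey — split on AdmitDate → PatientID, giving {AdmitDate, PatientID} and {AdmitDate, Drug, NurseID, Ward}.
{AdmitDate, PatientID}: every determinant is a superkey — BCNF.
{AdmitDate, Drug, NurseID, Ward}: every determinant is a superkey — BCNF.

{AdmitDate, Drug, NurseID, Ward}; {AdmitDate, PatientID}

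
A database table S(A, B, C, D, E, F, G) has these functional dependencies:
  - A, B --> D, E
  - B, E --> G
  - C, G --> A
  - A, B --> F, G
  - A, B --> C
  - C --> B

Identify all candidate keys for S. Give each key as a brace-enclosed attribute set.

{A, B}, {A, C}, {C, E}, {C, G}

{A, B} is a candidate key since {A, B}⁺ = {A, B, C, D, E, F, G} covers every attribute.
{A, C} is a candidate key since {A, C}⁺ = {A, B, C, D, E, F, G} covers every attribute.
{C, E} is a candidate key since {C, E}⁺ = {A, B, C, D, E, F, G} covers every attribute.
{C, G} is a candidate key since {C, G}⁺ = {A, B, C, D, E, F, G} covers every attribute.
No proper subset of any of these is a key, and no other minimal superkey exists.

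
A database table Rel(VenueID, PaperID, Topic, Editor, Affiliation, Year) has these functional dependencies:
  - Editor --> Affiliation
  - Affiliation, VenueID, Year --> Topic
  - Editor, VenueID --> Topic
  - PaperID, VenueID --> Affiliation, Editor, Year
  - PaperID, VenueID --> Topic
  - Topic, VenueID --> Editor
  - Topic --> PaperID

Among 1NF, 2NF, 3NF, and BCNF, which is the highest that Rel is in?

3NF

Candidate keys: {Affiliation, VenueID, Year}, {Editor, VenueID}, {PaperID, VenueID}, {Topic, VenueID}. Prime attributes: {Affiliation, Editor, PaperID, Topic, VenueID, Year}.
Editor --> Affiliation: {Editor}⁺ = {Affiliation, Editor}, which is not all of the attributes, so the left side is not a superkey — BCNF is violated.
Since {Affiliation} ⊆ prime attributes and every other non-superkey FD also has a prime right side, the schema is in 3NF.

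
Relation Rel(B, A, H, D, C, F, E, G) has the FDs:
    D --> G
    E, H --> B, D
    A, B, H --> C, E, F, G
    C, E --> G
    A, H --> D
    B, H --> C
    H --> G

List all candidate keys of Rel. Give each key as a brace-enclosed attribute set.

No FD produces {A, H}, so they must be in every candidate key.
{A, B, H}⁺ = {A, B, C, D, E, F, G, H} — all of the relation — so {A, B, H} is a candidate key.
{A, E, H}⁺ = {A, B, C, D, E, F, G, H} — all of the relation — so {A, E, H} is a candidate key.
These are minimal and exhaustive — every other superkey contains one of them.

{A, B, H}, {A, E, H}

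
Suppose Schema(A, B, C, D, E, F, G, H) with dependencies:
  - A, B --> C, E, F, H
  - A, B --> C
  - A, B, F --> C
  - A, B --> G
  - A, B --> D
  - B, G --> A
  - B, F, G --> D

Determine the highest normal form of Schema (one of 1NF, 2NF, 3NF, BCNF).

BCNF

Candidate keys: {A, B}, {B, G}. Prime attributes: {A, B, G}.
The left-hand side of every FD is a superkey, so BCNF is satisfied.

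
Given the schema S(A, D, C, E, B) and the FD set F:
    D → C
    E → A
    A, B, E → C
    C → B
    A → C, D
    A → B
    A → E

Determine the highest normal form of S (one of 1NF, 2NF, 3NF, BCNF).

Candidate keys: {A}, {E}. Prime attributes: {A, E}.
For D → C we have {D}⁺ = {B, C, D}; {D} is not a superkey, so BCNF fails.
Because {C} is non-prime and the left side of D → C is not a superkey, the relation is not in 3NF.
All keys have size 1, which rules out partial dependencies — 2NF is satisfied.

2NF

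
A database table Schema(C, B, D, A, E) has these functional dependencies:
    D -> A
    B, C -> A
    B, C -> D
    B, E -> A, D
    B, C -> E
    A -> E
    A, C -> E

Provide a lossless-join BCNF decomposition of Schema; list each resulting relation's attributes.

Candidate key of the original relation: {B, C}.
{A, B, C, D, E}: {D} determines {A, D, E} here but is not a superkey — split on D -> A, E, giving {A, D, E} and {B, C, D}.
{A, D, E}: {A} determines {A, E} here but is not a superkey — split on A -> E, giving {A, E} and {A, D}.
{A, E} has no BCNF violation.
{A, D} has no BCNF violation.
{B, C, D} has no BCNF violation.

{A, D}; {A, E}; {B, C, D}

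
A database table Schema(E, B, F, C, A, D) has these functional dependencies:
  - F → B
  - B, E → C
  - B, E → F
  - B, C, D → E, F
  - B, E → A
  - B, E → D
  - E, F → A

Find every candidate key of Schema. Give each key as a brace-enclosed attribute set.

Closure of {B, E} is {A, B, C, D, E, F}, the whole schema; {B, E} is a candidate key.
Closure of {E, F} is {A, B, C, D, E, F}, the whole schema; {E, F} is a candidate key.
Closure of {B, C, D} is {A, B, C, D, E, F}, the whole schema; {B, C, D} is a candidate key.
Closure of {C, D, F} is {A, B, C, D, E, F}, the whole schema; {C, D, F} is a candidate key.
Any other superkey properly contains one of these, so there are no further candidate keys.

{B, C, D}, {B, E}, {C, D, F}, {E, F}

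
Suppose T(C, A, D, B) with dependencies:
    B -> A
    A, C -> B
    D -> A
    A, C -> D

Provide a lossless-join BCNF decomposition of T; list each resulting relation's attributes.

Candidate keys of the original relation: {A, C}, {B, C}, {C, D}.
{A, B, C, D}: {B} determines {A, B} here but is not a superkey — split on B -> A, giving {A, B} and {B, C, D}.
{A, B} has no BCNF violation.
{B, C, D} has no BCNF violation.

{A, B}; {B, C, D}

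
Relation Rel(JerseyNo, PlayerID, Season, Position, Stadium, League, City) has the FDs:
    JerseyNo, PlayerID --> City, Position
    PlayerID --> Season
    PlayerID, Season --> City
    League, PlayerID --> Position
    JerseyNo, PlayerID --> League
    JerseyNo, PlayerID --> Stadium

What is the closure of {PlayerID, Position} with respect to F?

Start with {PlayerID, Position}.
PlayerID --> Season applies; add {Season} → now {PlayerID, Position, Season}.
PlayerID, Season --> City applies; add {City} → now {City, PlayerID, Position, Season}.
No further FD applies.

{City, PlayerID, Position, Season}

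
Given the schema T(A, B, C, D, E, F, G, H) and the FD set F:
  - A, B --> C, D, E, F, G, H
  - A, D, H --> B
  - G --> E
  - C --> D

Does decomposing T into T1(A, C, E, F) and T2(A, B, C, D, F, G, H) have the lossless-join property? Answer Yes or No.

Common attributes: {A, C, F}; their closure is {A, C, D, F}.
Neither T1 nor T2 is contained in that closure, so the decomposition is lossy.

No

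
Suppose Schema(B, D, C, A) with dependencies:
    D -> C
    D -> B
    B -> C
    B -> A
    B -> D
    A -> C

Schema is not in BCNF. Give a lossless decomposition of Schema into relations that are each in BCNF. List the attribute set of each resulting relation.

{A, B, D}; {A, C}

Candidate keys of the original relation: {B}, {D}.
In {A, B, C, D}, {A} is not a superkey ({A}⁺ restricted to this set is {A, C}), so split on A -> C into {A, C} and {A, B, D}.
{A, C} is in BCNF.
{A, B, D} is in BCNF.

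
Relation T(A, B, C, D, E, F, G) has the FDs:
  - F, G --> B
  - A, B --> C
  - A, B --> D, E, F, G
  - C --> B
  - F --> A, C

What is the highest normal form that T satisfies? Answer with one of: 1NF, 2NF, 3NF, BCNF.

Candidate keys: {A, B}, {A, C}, {F}. Prime attributes: {A, B, C, F}.
C --> B breaks BCNF: {C}⁺ = {B, C}, so {C} is not a superkey.
Since {B} ⊆ prime attributes and every other non-superkey FD also has a prime right side, the schema is in 3NF.

3NF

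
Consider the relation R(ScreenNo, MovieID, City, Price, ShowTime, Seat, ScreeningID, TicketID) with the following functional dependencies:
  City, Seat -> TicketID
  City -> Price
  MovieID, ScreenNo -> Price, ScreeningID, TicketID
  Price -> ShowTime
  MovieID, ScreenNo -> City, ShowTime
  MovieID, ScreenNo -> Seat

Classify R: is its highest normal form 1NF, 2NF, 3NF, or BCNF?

2NF

Candidate key: {MovieID, ScreenNo}. Prime attributes: {MovieID, ScreenNo}.
For City, Seat -> TicketID we have {City, Seat}⁺ = {City, Price, Seat, ShowTime, TicketID}; {City, Seat} is not a superkey, so BCNF fails.
City, Seat -> TicketID determines the non-prime attribute {TicketID} from a non-superkey — 3NF is violated.
Checking every proper subset of each key, none determines a non-prime attribute — 2NF is satisfied.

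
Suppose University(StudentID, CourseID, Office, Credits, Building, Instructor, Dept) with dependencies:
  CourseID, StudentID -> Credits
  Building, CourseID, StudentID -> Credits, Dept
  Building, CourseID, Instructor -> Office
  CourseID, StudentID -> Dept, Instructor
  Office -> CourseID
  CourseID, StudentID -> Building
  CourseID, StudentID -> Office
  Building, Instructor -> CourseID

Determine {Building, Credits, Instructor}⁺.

{Building, CourseID, Credits, Instructor, Office}

Start with {Building, Credits, Instructor}.
Building, Instructor -> CourseID applies; add {CourseID} → now {Building, CourseID, Credits, Instructor}.
Building, CourseID, Instructor -> Office applies; add {Office} → now {Building, CourseID, Credits, Instructor, Office}.
No further FD applies.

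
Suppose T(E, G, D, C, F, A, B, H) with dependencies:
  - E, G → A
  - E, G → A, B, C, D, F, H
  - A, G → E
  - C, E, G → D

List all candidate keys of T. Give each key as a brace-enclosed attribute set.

{A, G}, {E, G}

Attributes never on any right-hand side: {G} — every candidate key must contain it.
{A, G}⁺ = {A, B, C, D, E, F, G, H}, which is every attribute, so {A, G} is a candidate key.
{E, G}⁺ = {A, B, C, D, E, F, G, H}, which is every attribute, so {E, G} is a candidate key.
Any other superkey properly contains one of these, so there are no further candidate keys.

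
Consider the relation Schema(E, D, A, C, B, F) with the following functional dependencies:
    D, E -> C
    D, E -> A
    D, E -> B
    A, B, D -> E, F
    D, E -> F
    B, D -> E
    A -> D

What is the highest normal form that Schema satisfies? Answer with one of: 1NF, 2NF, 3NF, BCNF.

Candidate keys: {A, B}, {A, E}, {B, D}, {D, E}. Prime attributes: {A, B, D, E}.
For A -> D we have {A}⁺ = {A, D}; {A} is not a superkey, so BCNF fails.
Since {D} ⊆ prime attributes and every other non-superkey FD also has a prime right side, the schema is in 3NF.

3NF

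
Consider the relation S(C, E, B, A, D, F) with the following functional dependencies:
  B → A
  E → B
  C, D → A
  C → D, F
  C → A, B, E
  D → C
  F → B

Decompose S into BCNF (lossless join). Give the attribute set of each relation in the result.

{A, B}; {B, E}; {C, D, E, F}

Candidate keys of the original relation: {C}, {D}.
In {A, B, C, D, E, F}, {B} is not a superkey ({B}⁺ restricted to this set is {A, B}), so split on B → A into {A, B} and {B, C, D, E, F}.
{A, B}: every determinant is a superkey — BCNF.
In {B, C, D, E, F}, {E} is not a superkey ({E}⁺ restricted to this set is {B, E}), so split on E → B into {B, E} and {C, D, E, F}.
{B, E}: every determinant is a superkey — BCNF.
{C, D, E, F}: every determinant is a superkey — BCNF.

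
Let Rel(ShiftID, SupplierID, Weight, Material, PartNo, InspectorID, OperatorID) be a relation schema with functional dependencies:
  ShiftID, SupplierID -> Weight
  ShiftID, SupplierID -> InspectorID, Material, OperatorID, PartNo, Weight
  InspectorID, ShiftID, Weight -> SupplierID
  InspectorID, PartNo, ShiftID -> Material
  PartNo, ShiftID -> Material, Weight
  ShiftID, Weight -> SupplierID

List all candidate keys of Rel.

{PartNo, ShiftID}, {ShiftID, SupplierID}, {ShiftID, Weight}

{ShiftID} never appears on the right of any FD, so every key must include it.
{PartNo, ShiftID}⁺ = {InspectorID, Material, OperatorID, PartNo, ShiftID, SupplierID, Weight}, which is every attribute, so {PartNo, ShiftID} is a candidate key.
{ShiftID, SupplierID}⁺ = {InspectorID, Material, OperatorID, PartNo, ShiftID, SupplierID, Weight}, which is every attribute, so {ShiftID, SupplierID} is a candidate key.
{ShiftID, Weight}⁺ = {InspectorID, Material, OperatorID, PartNo, ShiftID, SupplierID, Weight}, which is every attribute, so {ShiftID, Weight} is a candidate key.
These are minimal and exhaustive — every other superkey contains one of them.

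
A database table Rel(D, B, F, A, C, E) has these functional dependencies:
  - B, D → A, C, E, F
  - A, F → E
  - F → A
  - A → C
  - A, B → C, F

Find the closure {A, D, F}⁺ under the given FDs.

Start with {A, D, F}.
A, F → E applies; add {E} → now {A, D, E, F}.
A → C applies; add {C} → now {A, C, D, E, F}.
No further FD applies.

{A, C, D, E, F}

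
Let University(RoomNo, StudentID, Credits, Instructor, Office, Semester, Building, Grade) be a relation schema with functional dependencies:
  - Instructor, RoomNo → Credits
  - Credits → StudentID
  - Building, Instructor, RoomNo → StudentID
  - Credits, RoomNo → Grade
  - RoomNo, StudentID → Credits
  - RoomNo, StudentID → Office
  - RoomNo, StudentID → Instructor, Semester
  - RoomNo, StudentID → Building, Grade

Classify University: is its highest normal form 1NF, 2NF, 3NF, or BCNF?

3NF

Candidate keys: {Credits, RoomNo}, {Instructor, RoomNo}, {RoomNo, StudentID}. Prime attributes: {Credits, Instructor, RoomNo, StudentID}.
Credits → StudentID breaks BCNF: {Credits}⁺ = {Credits, StudentID}, so {Credits} is not a superkey.
But every attribute on its right side ({StudentID}) is prime, and the same holds for every other non-superkey FD, so 3NF still holds.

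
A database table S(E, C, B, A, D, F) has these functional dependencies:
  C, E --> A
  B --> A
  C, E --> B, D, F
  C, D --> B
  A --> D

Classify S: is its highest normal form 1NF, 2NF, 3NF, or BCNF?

2NF

Candidate key: {C, E}. Prime attributes: {C, E}.
B --> A breaks BCNF: {B}⁺ = {A, B, D}, so {B} is not a superkey.
B --> A has non-prime {A} on the right and a non-superkey on the left, so 3NF fails.
No proper subset of a key has a non-prime attribute in its closure, so there is no partial dependency; 2NF holds.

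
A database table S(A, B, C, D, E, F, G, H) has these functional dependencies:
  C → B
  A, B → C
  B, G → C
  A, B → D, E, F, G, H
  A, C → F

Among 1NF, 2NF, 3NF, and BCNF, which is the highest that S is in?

3NF

Candidate keys: {A, B}, {A, C}. Prime attributes: {A, B, C}.
C → B breaks BCNF: {C}⁺ = {B, C}, so {C} is not a superkey.
Its right-hand attributes {B} are all prime, as are those of every other non-superkey FD — the relation is in 3NF.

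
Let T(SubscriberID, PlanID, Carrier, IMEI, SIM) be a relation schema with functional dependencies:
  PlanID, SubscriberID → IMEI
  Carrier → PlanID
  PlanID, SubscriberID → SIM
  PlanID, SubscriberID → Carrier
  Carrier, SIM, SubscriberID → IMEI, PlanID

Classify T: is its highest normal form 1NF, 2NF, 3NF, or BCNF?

Candidate keys: {Carrier, SubscriberID}, {PlanID, SubscriberID}. Prime attributes: {Carrier, PlanID, SubscriberID}.
For Carrier → PlanID we have {Carrier}⁺ = {Carrier, PlanID}; {Carrier} is not a superkey, so BCNF fails.
Since {PlanID} ⊆ prime attributes and every other non-superkey FD also has a prime right side, the schema is in 3NF.

3NF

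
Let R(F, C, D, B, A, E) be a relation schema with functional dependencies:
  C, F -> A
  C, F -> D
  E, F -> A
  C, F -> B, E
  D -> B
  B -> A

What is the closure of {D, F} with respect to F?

Start with {D, F}.
D -> B applies; add {B} → now {B, D, F}.
B -> A applies; add {A} → now {A, B, D, F}.
No further FD applies.

{A, B, D, F}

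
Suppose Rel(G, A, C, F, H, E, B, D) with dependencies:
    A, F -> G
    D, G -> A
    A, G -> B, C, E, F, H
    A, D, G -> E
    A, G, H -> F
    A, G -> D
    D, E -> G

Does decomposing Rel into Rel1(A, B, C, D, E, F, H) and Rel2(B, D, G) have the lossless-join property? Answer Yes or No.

No

Common attributes: {B, D}; their closure is {B, D}.
The closure covers neither Rel1 nor Rel2 entirely; the join is not lossless.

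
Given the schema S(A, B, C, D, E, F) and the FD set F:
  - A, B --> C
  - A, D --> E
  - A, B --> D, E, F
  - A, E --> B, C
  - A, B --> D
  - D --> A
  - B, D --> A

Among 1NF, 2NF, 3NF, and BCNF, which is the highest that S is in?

Candidate keys: {A, B}, {A, E}, {D}. Prime attributes: {A, B, D, E}.
Every FD has a superkey on the left, so the relation is in BCNF.

BCNF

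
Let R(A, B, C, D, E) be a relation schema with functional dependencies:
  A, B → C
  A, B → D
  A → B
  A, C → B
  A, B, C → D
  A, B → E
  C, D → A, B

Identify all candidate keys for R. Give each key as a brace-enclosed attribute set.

{A}, {C, D}

{A}⁺ = {A, B, C, D, E}, which is every attribute, so {A} is a candidate key.
{C, D}⁺ = {A, B, C, D, E}, which is every attribute, so {C, D} is a candidate key.
Any other superkey properly contains one of these, so there are no further candidate keys.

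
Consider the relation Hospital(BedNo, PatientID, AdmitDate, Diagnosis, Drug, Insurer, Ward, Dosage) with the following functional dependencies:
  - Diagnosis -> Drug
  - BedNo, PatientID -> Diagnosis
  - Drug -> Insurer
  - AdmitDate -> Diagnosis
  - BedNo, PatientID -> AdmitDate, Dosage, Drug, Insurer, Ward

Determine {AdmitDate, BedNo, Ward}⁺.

Start with {AdmitDate, BedNo, Ward}.
AdmitDate -> Diagnosis applies; add {Diagnosis} → now {AdmitDate, BedNo, Diagnosis, Ward}.
Diagnosis -> Drug applies; add {Drug} → now {AdmitDate, BedNo, Diagnosis, Drug, Ward}.
Drug -> Insurer applies; add {Insurer} → now {AdmitDate, BedNo, Diagnosis, Drug, Insurer, Ward}.
No further FD applies.

{AdmitDate, BedNo, Diagnosis, Drug, Insurer, Ward}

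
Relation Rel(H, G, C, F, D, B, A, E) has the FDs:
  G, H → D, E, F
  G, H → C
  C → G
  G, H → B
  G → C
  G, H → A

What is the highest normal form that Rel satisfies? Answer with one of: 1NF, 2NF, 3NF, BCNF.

Candidate keys: {C, H}, {G, H}. Prime attributes: {C, G, H}.
C → G breaks BCNF: {C}⁺ = {C, G}, so {C} is not a superkey.
Since {G} ⊆ prime attributes and every other non-superkey FD also has a prime right side, the schema is in 3NF.

3NF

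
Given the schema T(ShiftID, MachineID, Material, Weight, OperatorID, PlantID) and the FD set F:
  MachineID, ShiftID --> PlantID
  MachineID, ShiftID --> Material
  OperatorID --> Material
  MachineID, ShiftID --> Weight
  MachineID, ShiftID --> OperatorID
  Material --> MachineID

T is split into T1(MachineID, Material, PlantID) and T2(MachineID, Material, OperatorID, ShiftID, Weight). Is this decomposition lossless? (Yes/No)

The shared attributes are {MachineID, Material} and {MachineID, Material}⁺ = {MachineID, Material}.
Neither T1 nor T2 is contained in that closure, so the decomposition is lossy.

No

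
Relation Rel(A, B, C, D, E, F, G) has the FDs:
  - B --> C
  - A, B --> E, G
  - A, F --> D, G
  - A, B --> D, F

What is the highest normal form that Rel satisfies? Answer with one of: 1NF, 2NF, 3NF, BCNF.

1NF

Candidate key: {A, B}. Prime attributes: {A, B}.
For B --> C we have {B}⁺ = {B, C}; {B} is not a superkey, so BCNF fails.
B --> C has non-prime {C} on the right and a non-superkey on the left, so 3NF fails.
Since {B} ⊂ {A, B} and {B}⁺ ⊇ {C} with {C} non-prime, there is a partial dependency; 2NF fails.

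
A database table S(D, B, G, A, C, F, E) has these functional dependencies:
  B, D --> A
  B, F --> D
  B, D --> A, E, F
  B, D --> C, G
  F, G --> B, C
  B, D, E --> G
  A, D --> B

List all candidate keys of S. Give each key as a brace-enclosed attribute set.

Closure of {A, D} is {A, B, C, D, E, F, G}, the whole schema; {A, D} is a candidate key.
Closure of {B, D} is {A, B, C, D, E, F, G}, the whole schema; {B, D} is a candidate key.
Closure of {B, F} is {A, B, C, D, E, F, G}, the whole schema; {B, F} is a candidate key.
Closure of {F, G} is {A, B, C, D, E, F, G}, the whole schema; {F, G} is a candidate key.
No proper subset of any of these is a key, and no other minimal superkey exists.

{A, D}, {B, D}, {B, F}, {F, G}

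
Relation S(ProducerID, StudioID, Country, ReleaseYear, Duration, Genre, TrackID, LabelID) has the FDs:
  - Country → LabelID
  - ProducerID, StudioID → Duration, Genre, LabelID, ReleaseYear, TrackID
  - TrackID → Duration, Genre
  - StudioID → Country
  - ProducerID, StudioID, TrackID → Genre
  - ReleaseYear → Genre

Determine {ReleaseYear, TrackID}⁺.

Start with {ReleaseYear, TrackID}.
TrackID → Duration, Genre applies; add {Duration, Genre} → now {Duration, Genre, ReleaseYear, TrackID}.
No further FD applies.

{Duration, Genre, ReleaseYear, TrackID}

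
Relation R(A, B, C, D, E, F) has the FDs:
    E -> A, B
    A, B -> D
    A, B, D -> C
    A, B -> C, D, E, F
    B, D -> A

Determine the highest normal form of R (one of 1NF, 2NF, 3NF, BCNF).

BCNF

Candidate keys: {A, B}, {B, D}, {E}. Prime attributes: {A, B, D, E}.
Each dependency's left side is a superkey — BCNF holds.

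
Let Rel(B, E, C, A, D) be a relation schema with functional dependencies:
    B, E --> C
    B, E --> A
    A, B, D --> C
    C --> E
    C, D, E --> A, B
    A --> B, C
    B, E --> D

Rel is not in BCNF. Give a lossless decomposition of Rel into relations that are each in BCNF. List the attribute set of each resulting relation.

{A, B, C, D}; {C, E}

Candidate keys of the original relation: {A}, {B, C}, {B, E}, {C, D}.
{A, B, C, D, E}: {C} determines {C, E} here but is not a superkey — split on C --> E, giving {C, E} and {A, B, C, D}.
{C, E} has no BCNF violation.
{A, B, C, D} has no BCNF violation.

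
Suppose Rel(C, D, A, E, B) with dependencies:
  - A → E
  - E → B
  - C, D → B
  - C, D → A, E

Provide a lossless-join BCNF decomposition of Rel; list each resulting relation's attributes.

{A, C, D}; {A, E}; {B, E}

Candidate key of the original relation: {C, D}.
Within {A, B, C, D, E}: {A}⁺ ∩ {A, B, C, D, E} = {A, B, E}, not the whole set, so A → B, E violates BCNF; decompose into {A, B, E} and {A, C, D}.
Within {A, B, E}: {E}⁺ ∩ {A, B, E} = {B, E}, not the whole set, so E → B violates BCNF; decompose into {B, E} and {A, E}.
{B, E} has no BCNF violation.
{A, E} has no BCNF violation.
{A, C, D} has no BCNF violation.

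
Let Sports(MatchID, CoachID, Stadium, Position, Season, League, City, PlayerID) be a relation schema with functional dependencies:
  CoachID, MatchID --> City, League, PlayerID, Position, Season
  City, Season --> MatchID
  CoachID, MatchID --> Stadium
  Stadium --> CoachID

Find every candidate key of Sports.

{City, CoachID, Season}, {City, Season, Stadium}, {CoachID, MatchID}, {MatchID, Stadium}

{CoachID, MatchID}⁺ = {City, CoachID, League, MatchID, PlayerID, Position, Season, Stadium} — all of the relation — so {CoachID, MatchID} is a candidate key.
{MatchID, Stadium}⁺ = {City, CoachID, League, MatchID, PlayerID, Position, Season, Stadium} — all of the relation — so {MatchID, Stadium} is a candidate key.
{City, CoachID, Season}⁺ = {City, CoachID, League, MatchID, PlayerID, Position, Season, Stadium} — all of the relation — so {City, CoachID, Season} is a candidate key.
{City, Season, Stadium}⁺ = {City, CoachID, League, MatchID, PlayerID, Position, Season, Stadium} — all of the relation — so {City, Season, Stadium} is a candidate key.
No proper subset of any of these is a key, and no other minimal superkey exists.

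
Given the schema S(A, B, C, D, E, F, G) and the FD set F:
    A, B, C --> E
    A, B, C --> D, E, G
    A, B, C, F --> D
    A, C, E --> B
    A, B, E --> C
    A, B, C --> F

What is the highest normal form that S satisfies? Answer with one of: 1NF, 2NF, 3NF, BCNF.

Candidate keys: {A, B, C}, {A, B, E}, {A, C, E}. Prime attributes: {A, B, C, E}.
Every FD has a superkey on the left, so the relation is in BCNF.

BCNF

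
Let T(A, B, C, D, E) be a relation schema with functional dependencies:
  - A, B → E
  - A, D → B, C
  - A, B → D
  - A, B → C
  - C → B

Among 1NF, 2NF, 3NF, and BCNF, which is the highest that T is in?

Candidate keys: {A, B}, {A, C}, {A, D}. Prime attributes: {A, B, C, D}.
C → B: {C}⁺ = {B, C}, which is not all of the attributes, so the left side is not a superkey — BCNF is violated.
But every attribute on its right side ({B}) is prime, and the same holds for every other non-superkey FD, so 3NF still holds.

3NF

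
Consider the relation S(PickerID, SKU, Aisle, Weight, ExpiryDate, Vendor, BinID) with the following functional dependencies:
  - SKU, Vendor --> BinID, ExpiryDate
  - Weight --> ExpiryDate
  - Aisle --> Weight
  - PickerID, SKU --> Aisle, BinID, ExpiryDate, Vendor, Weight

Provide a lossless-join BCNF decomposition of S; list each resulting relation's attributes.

Candidate key of the original relation: {PickerID, SKU}.
Within {Aisle, BinID, ExpiryDate, PickerID, SKU, Vendor, Weight}: {SKU, Vendor}⁺ ∩ {Aisle, BinID, ExpiryDate, PickerID, SKU, Vendor, Weight} = {BinID, ExpiryDate, SKU, Vendor}, not the whole set, so SKU, Vendor --> BinID, ExpiryDate violates BCNF; decompose into {BinID, ExpiryDate, SKU, Vendor} and {Aisle, PickerID, SKU, Vendor, Weight}.
{BinID, ExpiryDate, SKU, Vendor}: every determinant is a superkey — BCNF.
Within {Aisle, PickerID, SKU, Vendor, Weight}: {Aisle}⁺ ∩ {Aisle, PickerID, SKU, Vendor, Weight} = {Aisle, Weight}, not the whole set, so Aisle --> Weight violates BCNF; decompose into {Aisle, Weight} and {Aisle, PickerID, SKU, Vendor}.
{Aisle, Weight}: every determinant is a superkey — BCNF.
{Aisle, PickerID, SKU, Vendor}: every determinant is a superkey — BCNF.

{Aisle, PickerID, SKU, Vendor}; {Aisle, Weight}; {BinID, ExpiryDate, SKU, Vendor}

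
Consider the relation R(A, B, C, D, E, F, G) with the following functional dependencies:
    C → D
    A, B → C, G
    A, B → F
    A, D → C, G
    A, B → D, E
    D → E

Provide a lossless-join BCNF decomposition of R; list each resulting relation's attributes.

{A, B, C, F}; {A, C, G}; {C, D}; {D, E}

Candidate key of the original relation: {A, B}.
In {A, B, C, D, E, F, G}, {C} is not a superkey ({C}⁺ restricted to this set is {C, D, E}), so split on C → D, E into {C, D, E} and {A, B, C, F, G}.
In {C, D, E}, {D} is not a superkey ({D}⁺ restricted to this set is {D, E}), so split on D → E into {D, E} and {C, D}.
{D, E}: every determinant is a superkey — BCNF.
{C, D}: every determinant is a superkey — BCNF.
In {A, B, C, F, G}, {A, C} is not a superkey ({A, C}⁺ restricted to this set is {A, C, G}), so split on A, C → G into {A, C, G} and {A, B, C, F}.
{A, C, G}: every determinant is a superkey — BCNF.
{A, B, C, F}: every determinant is a superkey — BCNF.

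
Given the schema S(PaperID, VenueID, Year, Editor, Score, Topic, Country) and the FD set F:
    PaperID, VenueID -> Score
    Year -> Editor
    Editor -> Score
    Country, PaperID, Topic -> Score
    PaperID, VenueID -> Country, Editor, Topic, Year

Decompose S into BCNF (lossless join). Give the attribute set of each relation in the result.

{Country, PaperID, Topic, VenueID, Year}; {Editor, Score}; {Editor, Year}

Candidate key of the original relation: {PaperID, VenueID}.
Within {Country, Editor, PaperID, Score, Topic, VenueID, Year}: {Year}⁺ ∩ {Country, Editor, PaperID, Score, Topic, VenueID, Year} = {Editor, Score, Year}, not the whole set, so Year -> Editor, Score violates BCNF; decompose into {Editor, Score, Year} and {Country, PaperID, Topic, VenueID, Year}.
Within {Editor, Score, Year}: {Editor}⁺ ∩ {Editor, Score, Year} = {Editor, Score}, not the whole set, so Editor -> Score violates BCNF; decompose into {Editor, Score} and {Editor, Year}.
{Editor, Score} is in BCNF.
{Editor, Year} is in BCNF.
{Country, PaperID, Topic, VenueID, Year} is in BCNF.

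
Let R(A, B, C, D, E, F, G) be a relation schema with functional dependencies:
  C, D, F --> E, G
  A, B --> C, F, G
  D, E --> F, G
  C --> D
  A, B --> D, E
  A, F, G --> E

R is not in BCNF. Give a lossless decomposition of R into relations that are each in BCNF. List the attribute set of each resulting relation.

Candidate key of the original relation: {A, B}.
In {A, B, C, D, E, F, G}, {C, D, F} is not a superkey ({C, D, F}⁺ restricted to this set is {C, D, E, F, G}), so split on C, D, F --> E, G into {C, D, E, F, G} and {A, B, C, D, F}.
In {C, D, E, F, G}, {D, E} is not a superkey ({D, E}⁺ restricted to this set is {D, E, F, G}), so split on D, E --> F, G into {D, E, F, G} and {C, D, E}.
{D, E, F, G}: every determinant is a superkey — BCNF.
In {C, D, E}, {C} is not a superkey ({C}⁺ restricted to this set is {C, D}), so split on C --> D into {C, D} and {C, E}.
{C, D}: every determinant is a superkey — BCNF.
{C, E}: every determinant is a superkey — BCNF.
In {A, B, C, D, F}, {C} is not a superkey ({C}⁺ restricted to this set is {C, D}), so split on C --> D into {C, D} and {A, B, C, F}.
{C, D}: every determinant is a superkey — BCNF.
{A, B, C, F}: every determinant is a superkey — BCNF.

{A, B, C, F}; {C, D}; {C, E}; {D, E, F, G}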